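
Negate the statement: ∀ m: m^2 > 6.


¬(∀ x: φ) = ∃ x: ¬φ, and ¬(∃ x: φ) = ∀ x: ¬φ.
Apply to the universal statement.

∃ m: ¬(m^2 > 6)


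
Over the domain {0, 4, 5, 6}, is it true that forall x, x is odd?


Evaluate the predicate on each element: 0:False, 4:False, 5:True, 6:False.
Counterexample x = 0 fails the predicate.

False


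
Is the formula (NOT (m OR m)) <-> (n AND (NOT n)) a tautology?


Build the truth table over {m, n}:
m | n | φ
---------
F | F | F
T | F | T
F | T | F
T | T | T
Counterexample at row 1: with m=F, n=F, the formula is F.

No, it is not a tautology.


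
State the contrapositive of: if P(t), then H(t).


The contrapositive of (P → Q) is (¬Q → ¬P); it is logically equivalent to the original.
Here P = 'P(t)' and Q = 'H(t)'.

If not (H(t)), then not (P(t)).


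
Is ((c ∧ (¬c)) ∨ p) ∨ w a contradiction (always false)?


Truth table over {c, p, w}:
c | p | w | φ
-------------
F | F | F | F
T | F | F | F
F | T | F | T
T | T | F | T
F | F | T | T
T | F | T | T
F | T | T | T
T | T | T | T
Satisfying assignment at row 3: c=F, p=T, w=F gives T.

No, it is not a contradiction.


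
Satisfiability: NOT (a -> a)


Check all 2 assignments over {a}:
a | φ
-----
F | F
T | F
No assignment makes the formula true.

Unsatisfiable.


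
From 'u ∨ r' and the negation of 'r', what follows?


Disjunctive syllogism: from (P ∨ Q) and ¬P, infer Q.
One disjunct, 'r', is ruled out; the other must hold.

u


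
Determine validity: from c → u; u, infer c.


This is affirming the consequent (fallacy). There exist truth assignments where the premises are all true but the conclusion is false.

Invalid.


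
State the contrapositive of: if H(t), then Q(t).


The contrapositive of (P → Q) is (¬Q → ¬P); it is logically equivalent to the original.
Here P = 'H(t)' and Q = 'Q(t)'.

If not (Q(t)), then not (H(t)).


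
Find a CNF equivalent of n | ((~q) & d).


Step 1: Distribute ∨ over ∧: n ∨ ((¬q) ∧ d) = (n ∨ (¬q)) ∧ (n ∨ d).

(n | (~q)) & (n | d)


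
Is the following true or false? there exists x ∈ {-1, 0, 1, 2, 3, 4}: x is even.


Evaluate the predicate on each element: -1:F, 0:T, 1:F, 2:T, 3:F, 4:T.
Witness x = 0 satisfies the predicate.

T


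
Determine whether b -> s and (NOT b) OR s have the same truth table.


Compare truth tables:
b | s | φ | ψ
-------------
F | F | T | T
T | F | F | F
F | T | T | T
T | T | T | T
The columns φ and ψ agree on every row.

Yes, they are logically equivalent.


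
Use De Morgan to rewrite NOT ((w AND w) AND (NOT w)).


De Morgan: the negation of a conjunction is the disjunction of the negations.
Distribute NOT across AND, flipping it to OR, and negate each literal.

((NOT w) OR (NOT w)) OR w


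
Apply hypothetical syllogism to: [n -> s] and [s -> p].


Hypothetical syllogism: from (P → Q) and (Q → R), infer (P → R).
Chain the two implications through the shared middle term 's'.

n -> p


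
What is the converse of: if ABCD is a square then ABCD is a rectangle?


The converse of (P → Q) is (Q → P). It is not in general equivalent to the original.
Here P = 'ABCD is a square' and Q = 'ABCD is a rectangle'.

If ABCD is a rectangle, then ABCD is a square.


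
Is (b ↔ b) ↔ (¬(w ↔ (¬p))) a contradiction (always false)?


Truth table over {b, p, w}:
b | p | w | φ
-------------
F | F | F | T
T | F | F | T
F | T | F | F
T | T | F | F
F | F | T | F
T | F | T | F
F | T | T | T
T | T | T | T
Satisfying assignment at row 1: b=F, p=F, w=F gives T.

No, it is not a contradiction.


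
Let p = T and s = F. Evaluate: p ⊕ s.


Exclusive or is true when exactly one operand is true.
Substitute: p=T, s=F.
T ⊕ F evaluates to T.

T


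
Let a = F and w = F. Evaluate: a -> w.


Implication is false only when antecedent is true and consequent is false.
Substitute: a=F, w=F.
F -> F evaluates to T.

T


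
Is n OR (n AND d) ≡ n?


Compare truth tables:
d | n | φ | ψ
-------------
F | F | F | F
T | F | F | F
F | T | T | T
T | T | T | T
The columns φ and ψ agree on every row.

Yes, they are logically equivalent.


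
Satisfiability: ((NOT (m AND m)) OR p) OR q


Search for a satisfying assignment over {m, p, q}.
Try m=F, p=F, q=F: the formula evaluates to T.
A satisfying assignment exists.

Satisfiable.


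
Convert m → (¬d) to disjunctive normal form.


Step 1: Rewrite m → (¬d) as ¬m ∨ (¬d).

(¬m) ∨ (¬d)


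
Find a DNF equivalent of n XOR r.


Step 1: n ⊕ r is true exactly when they disagree: (n ∧ ¬r) ∨ (¬n ∧ r).

(n AND (NOT r)) OR ((NOT n) AND r)


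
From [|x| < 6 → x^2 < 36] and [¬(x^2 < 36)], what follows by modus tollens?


Modus tollens: from (P → Q) and ¬Q, infer ¬P.
Q = 'x^2 < 36' is denied; since P → Q, P must also fail.

Not (|x| < 6).


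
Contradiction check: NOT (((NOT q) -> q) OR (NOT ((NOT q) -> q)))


Truth table over {q}:
q | φ
-----
F | F
T | F
Every row is false.

Yes, it is a contradiction.


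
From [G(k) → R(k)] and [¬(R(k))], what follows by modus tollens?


Modus tollens: from (P → Q) and ¬Q, infer ¬P.
Q = 'R(k)' is denied; since P → Q, P must also fail.

Not (G(k)).


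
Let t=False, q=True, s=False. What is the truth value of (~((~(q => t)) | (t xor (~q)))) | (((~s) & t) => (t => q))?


Substitute t=False, q=True, s=False:
… (earlier sub-steps elided)
~(q => t) = True
~q = False
t xor (~q) = False xor False = False
(~(q => t)) | (t xor (~q)) = True | False = True
~((~(q => t)) | (t xor (~q))) = False
~s = True
(~s) & t = True & False = False
t => q = False => True = True
((~s) & t) => (t => q) = False => True = True
(~((~(q => t)) | (t xor (~q)))) | (((~s) & t) => (t => q)) = False | True = True

True


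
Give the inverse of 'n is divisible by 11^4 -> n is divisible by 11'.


The inverse of (P → Q) is (¬P → ¬Q). It is equivalent to the converse, not to the original.
Here P = 'n is divisible by 11^4' and Q = 'n is divisible by 11'.

If not (n is divisible by 11^4), then not (n is divisible by 11).


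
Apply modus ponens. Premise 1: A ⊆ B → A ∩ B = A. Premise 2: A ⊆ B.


Modus ponens: from (P → Q) and P, infer Q.
P = 'A ⊆ B' is asserted, and P → Q holds, so Q follows.

A ∩ B = A.


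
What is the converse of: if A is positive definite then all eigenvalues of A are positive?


The converse of (P → Q) is (Q → P). It is not in general equivalent to the original.
Here P = 'A is positive definite' and Q = 'all eigenvalues of A are positive'.

If all eigenvalues of A are positive, then A is positive definite.


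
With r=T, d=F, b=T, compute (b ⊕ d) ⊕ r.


Substitute r=T, d=F, b=T:
b ⊕ d = T ⊕ F = T
(b ⊕ d) ⊕ r = T ⊕ T = F

F


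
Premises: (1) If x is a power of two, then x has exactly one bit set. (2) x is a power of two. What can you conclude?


Modus ponens: from (P → Q) and P, infer Q.
P = 'x is a power of two' is asserted, and P → Q holds, so Q follows.

x has exactly one bit set.


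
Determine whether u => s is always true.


Build the truth table over {s, u}:
s | u | φ
---------
False | False | True
True | False | True
False | True | False
True | True | True
Counterexample at row 3: with s=False, u=True, the formula is False.

No, it is not a tautology.


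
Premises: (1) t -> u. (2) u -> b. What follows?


Hypothetical syllogism: from (P → Q) and (Q → R), infer (P → R).
Chain the two implications through the shared middle term 'u'.

t -> b


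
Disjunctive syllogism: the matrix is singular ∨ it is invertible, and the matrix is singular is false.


Disjunctive syllogism: from (P ∨ Q) and ¬P, infer Q.
One disjunct, 'the matrix is singular', is ruled out; the other must hold.

it is invertible


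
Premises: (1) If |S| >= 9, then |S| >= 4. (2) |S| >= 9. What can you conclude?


Modus ponens: from (P → Q) and P, infer Q.
P = '|S| >= 9' is asserted, and P → Q holds, so Q follows.

|S| >= 4.


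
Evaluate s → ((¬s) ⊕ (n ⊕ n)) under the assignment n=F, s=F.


Substitute n=F, s=F:
¬s = T
n ⊕ n = F ⊕ F = F
(¬s) ⊕ (n ⊕ n) = T ⊕ F = T
s → ((¬s) ⊕ (n ⊕ n)) = F → T = T

T


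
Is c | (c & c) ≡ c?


Compare truth tables:
c | φ | ψ
---------
False | False | False
True | True | True
The columns φ and ψ agree on every row.

Yes, they are logically equivalent.


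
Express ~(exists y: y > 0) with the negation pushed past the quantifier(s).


¬(forall x: φ) = exists x: ¬φ, and ¬(exists x: φ) = forall x: ¬φ.
Apply to the existential statement.

forall y: ~(y > 0)


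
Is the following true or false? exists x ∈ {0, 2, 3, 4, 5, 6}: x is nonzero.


Evaluate the predicate on each element: 0:False, 2:True, 3:True, 4:True, 5:True, 6:True.
Witness x = 2 satisfies the predicate.

True


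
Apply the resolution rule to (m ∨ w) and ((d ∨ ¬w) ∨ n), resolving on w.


The clauses contain complementary literals w and ¬w.
Resolution eliminates this pair and disjoins the remaining literals (merging duplicates).

((m ∨ d) ∨ n)


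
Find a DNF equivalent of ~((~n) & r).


Step 1: Apply De Morgan: ¬((¬n) ∧ r) = ¬(¬n) ∨ ¬r.
Step 2: Eliminate any double negations (¬¬X = X).

n | (~r)


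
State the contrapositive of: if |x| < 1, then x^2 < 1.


The contrapositive of (P → Q) is (¬Q → ¬P); it is logically equivalent to the original.
Here P = '|x| < 1' and Q = 'x^2 < 1'.

If not (x^2 < 1), then not (|x| < 1).


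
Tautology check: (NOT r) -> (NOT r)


Build the truth table over {r}:
r | φ
-----
F | T
T | T
Every row evaluates to true.

Yes, it is a tautology.


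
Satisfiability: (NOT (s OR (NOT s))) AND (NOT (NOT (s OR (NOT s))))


Check all 2 assignments over {s}:
s | φ
-----
F | F
T | F
No assignment makes the formula true.

Unsatisfiable.


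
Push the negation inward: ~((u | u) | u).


De Morgan: the negation of a disjunction is the conjunction of the negations.
Distribute ~ across |, flipping it to &, and negate each literal.

((~u) & (~u)) & (~u)


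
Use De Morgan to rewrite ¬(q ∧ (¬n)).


De Morgan: the negation of a conjunction is the disjunction of the negations.
Distribute ¬ across ∧, flipping it to ∨, and negate each literal.

(¬q) ∨ n


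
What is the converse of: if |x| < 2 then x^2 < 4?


The converse of (P → Q) is (Q → P). It is not in general equivalent to the original.
Here P = '|x| < 2' and Q = 'x^2 < 4'.

If x^2 < 4, then |x| < 2.


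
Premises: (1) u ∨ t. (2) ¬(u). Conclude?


Disjunctive syllogism: from (P ∨ Q) and ¬P, infer Q.
One disjunct, 'u', is ruled out; the other must hold.

t


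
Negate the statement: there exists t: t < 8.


¬(for all x: φ) = there exists x: ¬φ, and ¬(there exists x: φ) = for all x: ¬φ.
Apply to the existential statement.

for all t: NOT(t < 8)


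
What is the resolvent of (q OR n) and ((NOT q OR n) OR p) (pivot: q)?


The clauses contain complementary literals q and NOTq.
Resolution eliminates this pair and disjoins the remaining literals (merging duplicates).

(n OR p)


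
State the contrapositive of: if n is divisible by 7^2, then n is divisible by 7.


The contrapositive of (P → Q) is (¬Q → ¬P); it is logically equivalent to the original.
Here P = 'n is divisible by 7^2' and Q = 'n is divisible by 7'.

If not (n is divisible by 7), then not (n is divisible by 7^2).


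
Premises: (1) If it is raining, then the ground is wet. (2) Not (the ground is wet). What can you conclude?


Modus tollens: from (P → Q) and ¬Q, infer ¬P.
Q = 'the ground is wet' is denied; since P → Q, P must also fail.

Not (it is raining).


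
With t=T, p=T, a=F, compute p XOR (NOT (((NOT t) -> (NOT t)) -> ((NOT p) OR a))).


Substitute t=T, p=T, a=F:
NOT t = F
NOT t = F
(NOT t) -> (NOT t) = F -> F = T
NOT p = F
(NOT p) OR a = F OR F = F
((NOT t) -> (NOT t)) -> ((NOT p) OR a) = T -> F = F
NOT (((NOT t) -> (NOT t)) -> ((NOT p) OR a)) = T
p XOR (NOT (((NOT t) -> (NOT t)) -> ((NOT p) OR a))) = T XOR T = F

F


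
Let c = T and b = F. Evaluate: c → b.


Implication is false only when antecedent is true and consequent is false.
Substitute: c=T, b=F.
T → F evaluates to F.

F


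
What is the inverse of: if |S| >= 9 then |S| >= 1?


The inverse of (P → Q) is (¬P → ¬Q). It is equivalent to the converse, not to the original.
Here P = '|S| >= 9' and Q = '|S| >= 1'.

If not (|S| >= 9), then not (|S| >= 1).


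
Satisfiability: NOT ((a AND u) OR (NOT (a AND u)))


Check all 4 assignments over {a, u}:
a | u | φ
---------
F | F | F
T | F | F
F | T | F
T | T | F
No assignment makes the formula true.

Unsatisfiable.


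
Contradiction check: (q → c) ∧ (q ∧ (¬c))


Truth table over {c, q}:
c | q | φ
---------
F | F | F
T | F | F
F | T | F
T | T | F
Every row is false.

Yes, it is a contradiction.


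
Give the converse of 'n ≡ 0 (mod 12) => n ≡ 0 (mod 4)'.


The converse of (P → Q) is (Q → P). It is not in general equivalent to the original.
Here P = 'n ≡ 0 (mod 12)' and Q = 'n ≡ 0 (mod 4)'.

If n ≡ 0 (mod 4), then n ≡ 0 (mod 12).


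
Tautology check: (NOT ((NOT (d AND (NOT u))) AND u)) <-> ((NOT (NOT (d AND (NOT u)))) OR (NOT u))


Build the truth table over {d, u}:
d | u | φ
---------
F | F | T
T | F | T
F | T | T
T | T | T
Every row evaluates to true.

Yes, it is a tautology.


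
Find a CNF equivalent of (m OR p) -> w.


Step 1: Rewrite as ¬(m ∨ p) ∨ w = (¬m ∧ ¬p) ∨ w.
Step 2: Distribute ∨ over ∧.

((NOT m) OR w) AND ((NOT p) OR w)


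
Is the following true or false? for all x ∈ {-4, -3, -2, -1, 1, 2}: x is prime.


Evaluate the predicate on each element: -4:F, -3:F, -2:F, -1:F, 1:F, 2:T.
Counterexample x = -4 fails the predicate.

F


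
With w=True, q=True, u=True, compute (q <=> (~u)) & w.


Substitute w=True, q=True, u=True:
~u = False
q <=> (~u) = True <=> False = False
(q <=> (~u)) & w = False & True = False

False


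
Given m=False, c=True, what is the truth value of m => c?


Implication is false only when antecedent is true and consequent is false.
Substitute: m=False, c=True.
False => True evaluates to True.

True


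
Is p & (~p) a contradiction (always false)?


Truth table over {p}:
p | φ
-----
False | False
True | False
Every row is false.

Yes, it is a contradiction.


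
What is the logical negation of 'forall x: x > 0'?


¬(forall x: φ) = exists x: ¬φ, and ¬(exists x: φ) = forall x: ¬φ.
Apply to the universal statement.

exists x: ~(x > 0)


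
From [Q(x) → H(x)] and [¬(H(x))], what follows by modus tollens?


Modus tollens: from (P → Q) and ¬Q, infer ¬P.
Q = 'H(x)' is denied; since P → Q, P must also fail.

Not (Q(x)).


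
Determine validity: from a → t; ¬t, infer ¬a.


This matches the form of modus tollens: the conclusion follows in every model of the premises.

Valid.


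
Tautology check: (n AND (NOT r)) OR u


Build the truth table over {n, r, u}:
n | r | u | φ
-------------
F | F | F | F
T | F | F | T
F | T | F | F
T | T | F | F
F | F | T | T
T | F | T | T
F | T | T | T
T | T | T | T
Counterexample at row 1: with n=F, r=F, u=F, the formula is F.

No, it is not a tautology.


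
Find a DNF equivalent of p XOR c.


Step 1: p ⊕ c is true exactly when they disagree: (p ∧ ¬c) ∨ (¬p ∧ c).

(p AND (NOT c)) OR ((NOT p) AND c)


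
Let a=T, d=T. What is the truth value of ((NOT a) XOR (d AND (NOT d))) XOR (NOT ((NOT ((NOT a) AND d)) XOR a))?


Substitute a=T, d=T:
NOT a = F
NOT d = F
d AND (NOT d) = T AND F = F
(NOT a) XOR (d AND (NOT d)) = F XOR F = F
NOT a = F
(NOT a) AND d = F AND T = F
NOT ((NOT a) AND d) = T
(NOT ((NOT a) AND d)) XOR a = T XOR T = F
NOT ((NOT ((NOT a) AND d)) XOR a) = T
((NOT a) XOR (d AND (NOT d))) XOR (NOT ((NOT ((NOT a) AND d)) XOR a)) = F XOR T = T

T


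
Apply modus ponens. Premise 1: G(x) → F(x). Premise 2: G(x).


Modus ponens: from (P → Q) and P, infer Q.
P = 'G(x)' is asserted, and P → Q holds, so Q follows.

F(x).


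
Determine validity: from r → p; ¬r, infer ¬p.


This is denying the antecedent (fallacy). There exist truth assignments where the premises are all true but the conclusion is false.

Invalid.


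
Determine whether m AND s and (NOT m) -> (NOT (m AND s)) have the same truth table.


Compare truth tables:
m | s | φ | ψ
-------------
F | F | F | T
T | F | F | T
F | T | F | T
T | T | T | T
They differ at row 1 (m=F, s=F): φ=F but ψ=T.

No, they are not logically equivalent.


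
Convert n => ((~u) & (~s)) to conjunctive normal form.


Step 1: Rewrite n → ((¬u) ∧ (¬s)) as ¬n ∨ ((¬u) ∧ (¬s)).
Step 2: Distribute ∨ over ∧.

((~n) | (~u)) & ((~n) | (~s))


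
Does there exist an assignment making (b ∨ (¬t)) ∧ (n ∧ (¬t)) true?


Search for a satisfying assignment over {b, n, t}.
Try b=F, n=T, t=F: the formula evaluates to T.
A satisfying assignment exists.

Satisfiable.


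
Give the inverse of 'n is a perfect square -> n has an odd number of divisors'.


The inverse of (P → Q) is (¬P → ¬Q). It is equivalent to the converse, not to the original.
Here P = 'n is a perfect square' and Q = 'n has an odd number of divisors'.

If not (n is a perfect square), then not (n has an odd number of divisors).


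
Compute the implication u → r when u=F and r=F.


Implication is false only when antecedent is true and consequent is false.
Substitute: u=F, r=F.
F → F evaluates to T.

T


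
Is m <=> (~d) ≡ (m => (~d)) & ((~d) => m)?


Compare truth tables:
d | m | φ | ψ
-------------
False | False | False | False
True | False | True | True
False | True | True | True
True | True | False | False
The columns φ and ψ agree on every row.

Yes, they are logically equivalent.


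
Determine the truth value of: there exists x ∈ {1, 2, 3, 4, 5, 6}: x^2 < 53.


Evaluate the predicate on each element: 1:T, 2:T, 3:T, 4:T, 5:T, 6:T.
Witness x = 1 satisfies the predicate.

T


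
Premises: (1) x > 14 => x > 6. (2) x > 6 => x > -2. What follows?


Hypothetical syllogism: from (P → Q) and (Q → R), infer (P → R).
Chain the two implications through the shared middle term 'x > 6'.

x > 14 => x > -2


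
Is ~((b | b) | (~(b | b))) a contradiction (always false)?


Truth table over {b}:
b | φ
-----
False | False
True | False
Every row is false.

Yes, it is a contradiction.


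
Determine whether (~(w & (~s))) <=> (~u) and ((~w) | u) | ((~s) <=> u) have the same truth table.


Compare truth tables:
s | u | w | φ | ψ
-----------------
False | False | False | True | True
True | False | False | True | True
False | True | False | False | True
True | True | False | False | True
False | False | True | False | False
True | False | True | True | True
False | True | True | True | True
True | True | True | False | True
They differ at row 3 (s=False, u=True, w=False): φ=False but ψ=True.

No, they are not logically equivalent.


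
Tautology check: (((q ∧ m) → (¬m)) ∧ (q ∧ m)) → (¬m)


Build the truth table over {m, q}:
m | q | φ
---------
F | F | T
T | F | T
F | T | T
T | T | T
Every row evaluates to true.

Yes, it is a tautology.


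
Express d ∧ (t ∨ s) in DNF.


Step 1: Distribute ∧ over ∨: d ∧ (t ∨ s) = (d ∧ t) ∨ (d ∧ s).

(d ∧ t) ∨ (d ∧ s)


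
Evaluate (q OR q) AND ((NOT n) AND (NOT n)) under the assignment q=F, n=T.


Substitute q=F, n=T:
q OR q = F OR F = F
NOT n = F
NOT n = F
(NOT n) AND (NOT n) = F AND F = F
(q OR q) AND ((NOT n) AND (NOT n)) = F AND F = F

F


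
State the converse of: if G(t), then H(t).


The converse of (P → Q) is (Q → P). It is not in general equivalent to the original.
Here P = 'G(t)' and Q = 'H(t)'.

If H(t), then G(t).


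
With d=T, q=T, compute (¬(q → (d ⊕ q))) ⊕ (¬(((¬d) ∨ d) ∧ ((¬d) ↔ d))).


Substitute d=T, q=T:
d ⊕ q = T ⊕ T = F
q → (d ⊕ q) = T → F = F
¬(q → (d ⊕ q)) = T
¬d = F
(¬d) ∨ d = F ∨ T = T
¬d = F
(¬d) ↔ d = F ↔ T = F
((¬d) ∨ d) ∧ ((¬d) ↔ d) = T ∧ F = F
¬(((¬d) ∨ d) ∧ ((¬d) ↔ d)) = T
(¬(q → (d ⊕ q))) ⊕ (¬(((¬d) ∨ d) ∧ ((¬d) ↔ d))) = T ⊕ T = F

F


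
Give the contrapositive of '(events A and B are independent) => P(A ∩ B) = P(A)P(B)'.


The contrapositive of (P → Q) is (¬Q → ¬P); it is logically equivalent to the original.
Here P = '(events A and B are independent)' and Q = 'P(A ∩ B) = P(A)P(B)'.

If not (P(A ∩ B) = P(A)P(B)), then not ((events A and B are independent)).


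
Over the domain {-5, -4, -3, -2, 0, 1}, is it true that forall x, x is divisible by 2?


Evaluate the predicate on each element: -5:False, -4:True, -3:False, -2:True, 0:True, 1:False.
Counterexample x = -5 fails the predicate.

False


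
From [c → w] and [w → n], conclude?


Hypothetical syllogism: from (P → Q) and (Q → R), infer (P → R).
Chain the two implications through the shared middle term 'w'.

c → n


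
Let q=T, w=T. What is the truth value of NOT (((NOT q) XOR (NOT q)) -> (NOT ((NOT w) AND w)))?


Substitute q=T, w=T:
NOT q = F
NOT q = F
(NOT q) XOR (NOT q) = F XOR F = F
NOT w = F
(NOT w) AND w = F AND T = F
NOT ((NOT w) AND w) = T
((NOT q) XOR (NOT q)) -> (NOT ((NOT w) AND w)) = F -> T = T
NOT (((NOT q) XOR (NOT q)) -> (NOT ((NOT w) AND w))) = F

F


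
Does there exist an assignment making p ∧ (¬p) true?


Check all 2 assignments over {p}:
p | φ
-----
F | F
T | F
No assignment makes the formula true.

Unsatisfiable.


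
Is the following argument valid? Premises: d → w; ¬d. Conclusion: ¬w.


This is denying the antecedent (fallacy). There exist truth assignments where the premises are all true but the conclusion is false.

Invalid.


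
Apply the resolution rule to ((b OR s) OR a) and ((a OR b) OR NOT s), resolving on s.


The clauses contain complementary literals s and NOTs.
Resolution eliminates this pair and disjoins the remaining literals (merging duplicates).

(a OR b)


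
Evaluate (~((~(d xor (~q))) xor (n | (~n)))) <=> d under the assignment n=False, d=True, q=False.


Substitute n=False, d=True, q=False:
~q = True
d xor (~q) = True xor True = False
~(d xor (~q)) = True
~n = True
n | (~n) = False | True = True
(~(d xor (~q))) xor (n | (~n)) = True xor True = False
~((~(d xor (~q))) xor (n | (~n))) = True
(~((~(d xor (~q))) xor (n | (~n)))) <=> d = True <=> True = True

True


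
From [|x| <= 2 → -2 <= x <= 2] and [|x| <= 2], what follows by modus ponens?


Modus ponens: from (P → Q) and P, infer Q.
P = '|x| <= 2' is asserted, and P → Q holds, so Q follows.

-2 <= x <= 2.


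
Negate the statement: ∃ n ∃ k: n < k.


Negation flips each quantifier (∀↔∃) and negates the inner predicate.
¬(∃ n ∃ k: φ) = ∀ n ∀ k: ¬φ.

∀ n ∀ k: ¬(n < k)


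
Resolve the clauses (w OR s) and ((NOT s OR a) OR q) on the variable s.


The clauses contain complementary literals s and NOTs.
Resolution eliminates this pair and disjoins the remaining literals (merging duplicates).

((w OR a) OR q)


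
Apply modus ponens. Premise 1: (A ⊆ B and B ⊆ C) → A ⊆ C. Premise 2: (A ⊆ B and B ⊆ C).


Modus ponens: from (P → Q) and P, infer Q.
P = '(A ⊆ B and B ⊆ C)' is asserted, and P → Q holds, so Q follows.

A ⊆ C.


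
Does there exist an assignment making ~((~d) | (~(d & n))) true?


Search for a satisfying assignment over {d, n}.
Try d=True, n=True: the formula evaluates to True.
A satisfying assignment exists.

Satisfiable.


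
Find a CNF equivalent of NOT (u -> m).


Step 1: Rewrite u → m as ¬u ∨ m.
Step 2: Negate: ¬(¬u ∨ m) = u ∧ ¬m (De Morgan + double negation).

u AND (NOT m)


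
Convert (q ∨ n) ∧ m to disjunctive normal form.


Step 1: Distribute ∧ over ∨: (q ∨ n) ∧ m = (q ∧ m) ∨ (n ∧ m).

(q ∧ m) ∨ (n ∧ m)


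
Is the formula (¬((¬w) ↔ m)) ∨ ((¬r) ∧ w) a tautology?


Build the truth table over {m, r, w}:
m | r | w | φ
-------------
F | F | F | T
T | F | F | F
F | T | F | T
T | T | F | F
F | F | T | T
T | F | T | T
F | T | T | F
T | T | T | T
Counterexample at row 2: with m=T, r=F, w=F, the formula is F.

No, it is not a tautology.


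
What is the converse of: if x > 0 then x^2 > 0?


The converse of (P → Q) is (Q → P). It is not in general equivalent to the original.
Here P = 'x > 0' and Q = 'x^2 > 0'.

If x^2 > 0, then x > 0.


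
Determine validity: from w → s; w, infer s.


This matches the form of modus ponens: the conclusion follows in every model of the premises.

Valid.


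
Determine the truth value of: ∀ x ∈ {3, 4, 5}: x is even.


Evaluate the predicate on each element: 3:F, 4:T, 5:F.
Counterexample x = 3 fails the predicate.

F


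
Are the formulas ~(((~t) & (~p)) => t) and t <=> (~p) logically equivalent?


Compare truth tables:
p | t | φ | ψ
-------------
False | False | True | False
True | False | False | True
False | True | False | True
True | True | False | False
They differ at row 1 (p=False, t=False): φ=True but ψ=False.

No, they are not logically equivalent.


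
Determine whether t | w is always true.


Build the truth table over {t, w}:
t | w | φ
---------
False | False | False
True | False | True
False | True | True
True | True | True
Counterexample at row 1: with t=False, w=False, the formula is False.

No, it is not a tautology.


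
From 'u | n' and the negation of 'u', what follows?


Disjunctive syllogism: from (P ∨ Q) and ¬P, infer Q.
One disjunct, 'u', is ruled out; the other must hold.

n


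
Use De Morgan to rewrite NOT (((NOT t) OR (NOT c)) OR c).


De Morgan: the negation of a disjunction is the conjunction of the negations.
Distribute NOT across OR, flipping it to AND, and negate each literal.

(t AND c) AND (NOT c)


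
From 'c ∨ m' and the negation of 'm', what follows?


Disjunctive syllogism: from (P ∨ Q) and ¬P, infer Q.
One disjunct, 'm', is ruled out; the other must hold.

c


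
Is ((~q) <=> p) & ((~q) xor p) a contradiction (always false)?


Truth table over {p, q}:
p | q | φ
---------
False | False | False
True | False | False
False | True | False
True | True | False
Every row is false.

Yes, it is a contradiction.


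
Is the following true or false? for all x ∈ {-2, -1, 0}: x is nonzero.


Evaluate the predicate on each element: -2:T, -1:T, 0:F.
Counterexample x = 0 fails the predicate.

F


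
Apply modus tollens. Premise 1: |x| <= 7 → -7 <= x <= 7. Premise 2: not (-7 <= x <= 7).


Modus tollens: from (P → Q) and ¬Q, infer ¬P.
Q = '-7 <= x <= 7' is denied; since P → Q, P must also fail.

Not (|x| <= 7).


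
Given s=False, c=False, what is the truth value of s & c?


Conjunction is true only when both operands are true.
Substitute: s=False, c=False.
False & False evaluates to False.

False


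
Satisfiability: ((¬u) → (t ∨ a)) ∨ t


Search for a satisfying assignment over {a, t, u}.
Try a=T, t=F, u=F: the formula evaluates to T.
A satisfying assignment exists.

Satisfiable.


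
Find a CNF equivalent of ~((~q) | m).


Step 1: Apply De Morgan: ¬((¬q) ∨ m) = ¬(¬q) ∧ ¬m.
Step 2: Eliminate any double negations (¬¬X = X).

q & (~m)


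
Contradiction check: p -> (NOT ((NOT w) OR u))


Truth table over {p, u, w}:
p | u | w | φ
-------------
F | F | F | T
T | F | F | F
F | T | F | T
T | T | F | F
F | F | T | T
T | F | T | T
F | T | T | T
T | T | T | F
Satisfying assignment at row 1: p=F, u=F, w=F gives T.

No, it is not a contradiction.


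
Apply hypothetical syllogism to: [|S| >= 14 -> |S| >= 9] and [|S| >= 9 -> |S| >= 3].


Hypothetical syllogism: from (P → Q) and (Q → R), infer (P → R).
Chain the two implications through the shared middle term '|S| >= 9'.

|S| >= 14 -> |S| >= 3


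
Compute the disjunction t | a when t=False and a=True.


Disjunction is false only when both operands are false.
Substitute: t=False, a=True.
False | True evaluates to True.

True


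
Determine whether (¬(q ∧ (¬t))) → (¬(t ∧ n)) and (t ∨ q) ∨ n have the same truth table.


Compare truth tables:
n | q | t | φ | ψ
-----------------
F | F | F | T | F
T | F | F | T | T
F | T | F | T | T
T | T | F | T | T
F | F | T | T | T
T | F | T | F | T
F | T | T | T | T
T | T | T | F | T
They differ at row 1 (n=F, q=F, t=F): φ=T but ψ=F.

No, they are not logically equivalent.


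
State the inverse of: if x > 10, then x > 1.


The inverse of (P → Q) is (¬P → ¬Q). It is equivalent to the converse, not to the original.
Here P = 'x > 10' and Q = 'x > 1'.

If not (x > 10), then not (x > 1).


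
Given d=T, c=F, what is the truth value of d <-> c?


Biconditional is true when both operands have the same truth value.
Substitute: d=T, c=F.
T <-> F evaluates to F.

F


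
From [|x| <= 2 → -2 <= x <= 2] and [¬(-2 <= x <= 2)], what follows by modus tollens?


Modus tollens: from (P → Q) and ¬Q, infer ¬P.
Q = '-2 <= x <= 2' is denied; since P → Q, P must also fail.

Not (|x| <= 2).


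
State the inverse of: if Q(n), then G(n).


The inverse of (P → Q) is (¬P → ¬Q). It is equivalent to the converse, not to the original.
Here P = 'Q(n)' and Q = 'G(n)'.

If not (Q(n)), then not (G(n)).


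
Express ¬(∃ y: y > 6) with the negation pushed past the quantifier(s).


¬(∀ x: φ) = ∃ x: ¬φ, and ¬(∃ x: φ) = ∀ x: ¬φ.
Apply to the existential statement.

∀ y: ¬(y > 6)


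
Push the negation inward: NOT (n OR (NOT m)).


De Morgan: the negation of a disjunction is the conjunction of the negations.
Distribute NOT across OR, flipping it to AND, and negate each literal.

(NOT n) AND m


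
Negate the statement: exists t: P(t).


¬(forall x: φ) = exists x: ¬φ, and ¬(exists x: φ) = forall x: ¬φ.
Apply to the existential statement.

forall t: ~(P(t))


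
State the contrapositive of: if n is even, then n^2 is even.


The contrapositive of (P → Q) is (¬Q → ¬P); it is logically equivalent to the original.
Here P = 'n is even' and Q = 'n^2 is even'.

If not (n^2 is even), then not (n is even).


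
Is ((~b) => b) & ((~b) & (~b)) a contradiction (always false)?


Truth table over {b}:
b | φ
-----
False | False
True | False
Every row is false.

Yes, it is a contradiction.


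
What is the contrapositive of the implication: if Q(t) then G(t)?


The contrapositive of (P → Q) is (¬Q → ¬P); it is logically equivalent to the original.
Here P = 'Q(t)' and Q = 'G(t)'.

If not (G(t)), then not (Q(t)).


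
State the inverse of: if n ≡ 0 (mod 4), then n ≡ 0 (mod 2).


The inverse of (P → Q) is (¬P → ¬Q). It is equivalent to the converse, not to the original.
Here P = 'n ≡ 0 (mod 4)' and Q = 'n ≡ 0 (mod 2)'.

If not (n ≡ 0 (mod 4)), then not (n ≡ 0 (mod 2)).


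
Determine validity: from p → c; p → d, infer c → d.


This is (no valid rule). There exist truth assignments where the premises are all true but the conclusion is false.

Invalid.


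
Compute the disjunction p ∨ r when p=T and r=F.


Disjunction is false only when both operands are false.
Substitute: p=T, r=F.
T ∨ F evaluates to T.

T


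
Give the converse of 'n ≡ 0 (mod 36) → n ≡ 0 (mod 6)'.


The converse of (P → Q) is (Q → P). It is not in general equivalent to the original.
Here P = 'n ≡ 0 (mod 36)' and Q = 'n ≡ 0 (mod 6)'.

If n ≡ 0 (mod 6), then n ≡ 0 (mod 36).


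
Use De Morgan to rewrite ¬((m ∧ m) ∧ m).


De Morgan: the negation of a conjunction is the disjunction of the negations.
Distribute ¬ across ∧, flipping it to ∨, and negate each literal.

((¬m) ∨ (¬m)) ∨ (¬m)


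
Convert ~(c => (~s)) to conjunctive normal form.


Step 1: Rewrite c → (¬s) as ¬c ∨ (¬s).
Step 2: Negate: ¬(¬c ∨ (¬s)) = c ∧ ¬(¬s) (De Morgan + double negation).
Step 3: Eliminate any double negations (¬¬X = X).

c & s


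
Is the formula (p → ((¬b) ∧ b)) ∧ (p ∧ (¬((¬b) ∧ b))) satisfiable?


Check all 4 assignments over {b, p}:
b | p | φ
---------
F | F | F
T | F | F
F | T | F
T | T | F
No assignment makes the formula true.

Unsatisfiable.


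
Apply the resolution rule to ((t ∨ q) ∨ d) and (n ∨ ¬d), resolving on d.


The clauses contain complementary literals d and ¬d.
Resolution eliminates this pair and disjoins the remaining literals (merging duplicates).

((t ∨ q) ∨ n)


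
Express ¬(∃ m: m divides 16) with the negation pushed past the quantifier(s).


¬(∀ x: φ) = ∃ x: ¬φ, and ¬(∃ x: φ) = ∀ x: ¬φ.
Apply to the existential statement.

∀ m: ¬(m divides 16)


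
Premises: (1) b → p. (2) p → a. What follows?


Hypothetical syllogism: from (P → Q) and (Q → R), infer (P → R).
Chain the two implications through the shared middle term 'p'.

b → a


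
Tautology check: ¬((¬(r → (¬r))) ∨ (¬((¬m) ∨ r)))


Build the truth table over {m, r}:
m | r | φ
---------
F | F | T
T | F | F
F | T | F
T | T | F
Counterexample at row 2: with m=T, r=F, the formula is F.

No, it is not a tautology.


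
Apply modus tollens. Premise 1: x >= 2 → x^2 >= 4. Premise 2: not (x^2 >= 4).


Modus tollens: from (P → Q) and ¬Q, infer ¬P.
Q = 'x^2 >= 4' is denied; since P → Q, P must also fail.

Not (x >= 2).


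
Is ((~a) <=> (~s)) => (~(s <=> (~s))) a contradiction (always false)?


Truth table over {a, s}:
a | s | φ
---------
False | False | True
True | False | True
False | True | True
True | True | True
Satisfying assignment at row 1: a=False, s=False gives True.

No, it is not a contradiction.


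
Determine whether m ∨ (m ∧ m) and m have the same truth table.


Compare truth tables:
m | φ | ψ
---------
F | F | F
T | T | T
The columns φ and ψ agree on every row.

Yes, they are logically equivalent.


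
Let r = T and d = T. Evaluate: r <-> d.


Biconditional is true when both operands have the same truth value.
Substitute: r=T, d=T.
T <-> T evaluates to T.

T


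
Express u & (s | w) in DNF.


Step 1: Distribute ∧ over ∨: u ∧ (s ∨ w) = (u ∧ s) ∨ (u ∧ w).

(u & s) | (u & w)


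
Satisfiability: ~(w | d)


Search for a satisfying assignment over {d, w}.
Try d=False, w=False: the formula evaluates to True.
A satisfying assignment exists.

Satisfiable.


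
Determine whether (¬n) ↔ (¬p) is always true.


Build the truth table over {n, p}:
n | p | φ
---------
F | F | T
T | F | F
F | T | F
T | T | T
Counterexample at row 2: with n=T, p=F, the formula is F.

No, it is not a tautology.


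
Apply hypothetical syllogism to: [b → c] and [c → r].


Hypothetical syllogism: from (P → Q) and (Q → R), infer (P → R).
Chain the two implications through the shared middle term 'c'.

b → r


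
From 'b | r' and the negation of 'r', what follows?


Disjunctive syllogism: from (P ∨ Q) and ¬P, infer Q.
One disjunct, 'r', is ruled out; the other must hold.

b


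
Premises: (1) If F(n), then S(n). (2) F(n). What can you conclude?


Modus ponens: from (P → Q) and P, infer Q.
P = 'F(n)' is asserted, and P → Q holds, so Q follows.

S(n).


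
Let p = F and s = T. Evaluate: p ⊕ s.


Exclusive or is true when exactly one operand is true.
Substitute: p=F, s=T.
F ⊕ T evaluates to T.

T


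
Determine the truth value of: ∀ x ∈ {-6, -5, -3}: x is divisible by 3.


Evaluate the predicate on each element: -6:T, -5:F, -3:T.
Counterexample x = -5 fails the predicate.

F


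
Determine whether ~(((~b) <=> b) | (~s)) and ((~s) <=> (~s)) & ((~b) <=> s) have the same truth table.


Compare truth tables:
b | s | φ | ψ
-------------
False | False | False | False
True | False | False | True
False | True | True | True
True | True | True | False
They differ at row 2 (b=True, s=False): φ=False but ψ=True.

No, they are not logically equivalent.


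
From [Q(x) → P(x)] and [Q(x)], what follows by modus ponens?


Modus ponens: from (P → Q) and P, infer Q.
P = 'Q(x)' is asserted, and P → Q holds, so Q follows.

P(x).


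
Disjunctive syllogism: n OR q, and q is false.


Disjunctive syllogism: from (P ∨ Q) and ¬P, infer Q.
One disjunct, 'q', is ruled out; the other must hold.

n


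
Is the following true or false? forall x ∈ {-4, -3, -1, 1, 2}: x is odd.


Evaluate the predicate on each element: -4:False, -3:True, -1:True, 1:True, 2:False.
Counterexample x = -4 fails the predicate.

False


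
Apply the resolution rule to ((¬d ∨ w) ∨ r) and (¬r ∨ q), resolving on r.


The clauses contain complementary literals r and ¬r.
Resolution eliminates this pair and disjoins the remaining literals (merging duplicates).

((¬d ∨ w) ∨ q)


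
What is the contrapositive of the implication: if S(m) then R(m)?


The contrapositive of (P → Q) is (¬Q → ¬P); it is logically equivalent to the original.
Here P = 'S(m)' and Q = 'R(m)'.

If not (R(m)), then not (S(m)).


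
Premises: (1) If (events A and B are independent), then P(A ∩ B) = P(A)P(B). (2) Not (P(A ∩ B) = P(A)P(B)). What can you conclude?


Modus tollens: from (P → Q) and ¬Q, infer ¬P.
Q = 'P(A ∩ B) = P(A)P(B)' is denied; since P → Q, P must also fail.

Not ((events A and B are independent)).


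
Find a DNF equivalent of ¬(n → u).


Step 1: Rewrite implication then negate: ¬(¬n ∨ u) = n ∧ ¬u.

n ∧ (¬u)


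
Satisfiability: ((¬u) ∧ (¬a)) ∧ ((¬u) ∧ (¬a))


Search for a satisfying assignment over {a, u}.
Try a=F, u=F: the formula evaluates to T.
A satisfying assignment exists.

Satisfiable.


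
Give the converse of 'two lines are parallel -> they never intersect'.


The converse of (P → Q) is (Q → P). It is not in general equivalent to the original.
Here P = 'two lines are parallel' and Q = 'they never intersect'.

If they never intersect, then two lines are parallel.


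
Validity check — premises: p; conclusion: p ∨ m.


This matches the form of disjunction introduction: the conclusion follows in every model of the premises.

Valid.


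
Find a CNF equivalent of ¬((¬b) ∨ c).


Step 1: Apply De Morgan: ¬((¬b) ∨ c) = ¬(¬b) ∧ ¬c.
Step 2: Eliminate any double negations (¬¬X = X).

b ∧ (¬c)


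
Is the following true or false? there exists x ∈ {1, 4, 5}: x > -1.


Evaluate the predicate on each element: 1:T, 4:T, 5:T.
Witness x = 1 satisfies the predicate.

T


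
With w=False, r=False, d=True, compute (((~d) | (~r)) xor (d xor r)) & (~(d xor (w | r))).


Substitute w=False, r=False, d=True:
~d = False
~r = True
(~d) | (~r) = False | True = True
d xor r = True xor False = True
((~d) | (~r)) xor (d xor r) = True xor True = False
w | r = False | False = False
d xor (w | r) = True xor False = True
~(d xor (w | r)) = False
(((~d) | (~r)) xor (d xor r)) & (~(d xor (w | r))) = False & False = False

False


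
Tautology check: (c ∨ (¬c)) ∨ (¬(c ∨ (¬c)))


Build the truth table over {c}:
c | φ
-----
F | T
T | T
Every row evaluates to true.

Yes, it is a tautology.


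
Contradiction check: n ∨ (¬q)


Truth table over {n, q}:
n | q | φ
---------
F | F | T
T | F | T
F | T | F
T | T | T
Satisfying assignment at row 1: n=F, q=F gives T.

No, it is not a contradiction.


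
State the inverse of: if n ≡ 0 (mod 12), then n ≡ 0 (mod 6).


The inverse of (P → Q) is (¬P → ¬Q). It is equivalent to the converse, not to the original.
Here P = 'n ≡ 0 (mod 12)' and Q = 'n ≡ 0 (mod 6)'.

If not (n ≡ 0 (mod 12)), then not (n ≡ 0 (mod 6)).
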